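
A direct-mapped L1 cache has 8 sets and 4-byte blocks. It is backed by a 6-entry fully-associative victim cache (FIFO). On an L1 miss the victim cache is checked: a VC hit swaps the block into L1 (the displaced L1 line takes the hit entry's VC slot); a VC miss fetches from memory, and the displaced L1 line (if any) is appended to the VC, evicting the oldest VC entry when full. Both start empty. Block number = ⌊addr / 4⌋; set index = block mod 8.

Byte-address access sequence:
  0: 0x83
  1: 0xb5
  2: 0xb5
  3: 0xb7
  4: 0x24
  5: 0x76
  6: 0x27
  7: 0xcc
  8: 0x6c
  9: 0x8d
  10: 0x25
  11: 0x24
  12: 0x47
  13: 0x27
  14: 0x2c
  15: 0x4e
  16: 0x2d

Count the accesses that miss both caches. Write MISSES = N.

#0 0x83→b32/s0 MISS; vc=[]
#1 0xb5→b45/s5 MISS; vc=[]
#2 0xb5→b45/s5 L1-HIT; vc=[]
#3 0xb7→b45/s5 L1-HIT; vc=[]
#4 0x24→b9/s1 MISS; vc=[]
#5 0x76→b29/s5 MISS; vc=[45]
#6 0x27→b9/s1 L1-HIT; vc=[45]
#7 0xcc→b51/s3 MISS; vc=[45]
#8 0x6c→b27/s3 MISS; vc=[45,51]
#9 0x8d→b35/s3 MISS; vc=[45,51,27]
#10 0x25→b9/s1 L1-HIT; vc=[45,51,27]
#11 0x24→b9/s1 L1-HIT; vc=[45,51,27]
#12 0x47→b17/s1 MISS; vc=[45,51,27,9]
#13 0x27→b9/s1 VC-HIT; vc=[45,51,27,17]
#14 0x2c→b11/s3 MISS; vc=[45,51,27,17,35]
#15 0x4e→b19/s3 MISS; vc=[45,51,27,17,35,11]
#16 0x2d→b11/s3 VC-HIT; vc=[45,51,27,17,35,19]

MISSES = 10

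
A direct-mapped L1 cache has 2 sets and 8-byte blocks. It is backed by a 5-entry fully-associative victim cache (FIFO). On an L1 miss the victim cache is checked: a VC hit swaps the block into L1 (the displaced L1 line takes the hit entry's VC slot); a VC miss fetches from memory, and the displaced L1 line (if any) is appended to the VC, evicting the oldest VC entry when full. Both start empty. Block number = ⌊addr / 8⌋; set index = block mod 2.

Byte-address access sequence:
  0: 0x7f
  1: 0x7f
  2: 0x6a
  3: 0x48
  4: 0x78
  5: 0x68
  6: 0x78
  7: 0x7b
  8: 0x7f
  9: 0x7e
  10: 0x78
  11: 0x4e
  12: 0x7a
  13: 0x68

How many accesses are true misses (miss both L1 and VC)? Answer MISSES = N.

0: 0x7f (blk 15, set 1) → MISS  vc=[]
1: 0x7f (blk 15, set 1) → L1-HIT  vc=[]
2: 0x6a (blk 13, set 1) → MISS  vc=[15]
3: 0x48 (blk 9, set 1) → MISS  vc=[15, 13]
4: 0x78 (blk 15, set 1) → VC-HIT  vc=[9, 13]
5: 0x68 (blk 13, set 1) → VC-HIT  vc=[9, 15]
6: 0x78 (blk 15, set 1) → VC-HIT  vc=[9, 13]
7: 0x7b (blk 15, set 1) → L1-HIT  vc=[9, 13]
8: 0x7f (blk 15, set 1) → L1-HIT  vc=[9, 13]
9: 0x7e (blk 15, set 1) → L1-HIT  vc=[9, 13]
10: 0x78 (blk 15, set 1) → L1-HIT  vc=[9, 13]
11: 0x4e (blk 9, set 1) → VC-HIT  vc=[15, 13]
12: 0x7a (blk 15, set 1) → VC-HIT  vc=[9, 13]
13: 0x68 (blk 13, set 1) → VC-HIT  vc=[9, 15]

MISSES = 3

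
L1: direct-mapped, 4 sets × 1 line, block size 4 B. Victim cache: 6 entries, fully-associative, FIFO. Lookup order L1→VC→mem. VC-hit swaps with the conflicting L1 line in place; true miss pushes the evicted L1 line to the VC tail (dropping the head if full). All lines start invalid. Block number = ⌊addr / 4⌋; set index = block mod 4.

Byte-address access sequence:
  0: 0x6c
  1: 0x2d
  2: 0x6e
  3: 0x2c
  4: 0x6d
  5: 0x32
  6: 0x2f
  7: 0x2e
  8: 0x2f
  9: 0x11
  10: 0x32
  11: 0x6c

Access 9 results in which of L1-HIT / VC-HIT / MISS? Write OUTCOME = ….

OUTCOME = MISS

#0 0x6c→b27/s3 MISS; vc=[]
#1 0x2d→b11/s3 MISS; vc=[27]
#2 0x6e→b27/s3 VC-HIT; vc=[11]
#3 0x2c→b11/s3 VC-HIT; vc=[27]
#4 0x6d→b27/s3 VC-HIT; vc=[11]
#5 0x32→b12/s0 MISS; vc=[11]
#6 0x2f→b11/s3 VC-HIT; vc=[27]
#7 0x2e→b11/s3 L1-HIT; vc=[27]
#8 0x2f→b11/s3 L1-HIT; vc=[27]
#9 0x11→b4/s0 MISS; vc=[27,12]
#10 0x32→b12/s0 VC-HIT; vc=[27,4]
#11 0x6c→b27/s3 VC-HIT; vc=[11,4]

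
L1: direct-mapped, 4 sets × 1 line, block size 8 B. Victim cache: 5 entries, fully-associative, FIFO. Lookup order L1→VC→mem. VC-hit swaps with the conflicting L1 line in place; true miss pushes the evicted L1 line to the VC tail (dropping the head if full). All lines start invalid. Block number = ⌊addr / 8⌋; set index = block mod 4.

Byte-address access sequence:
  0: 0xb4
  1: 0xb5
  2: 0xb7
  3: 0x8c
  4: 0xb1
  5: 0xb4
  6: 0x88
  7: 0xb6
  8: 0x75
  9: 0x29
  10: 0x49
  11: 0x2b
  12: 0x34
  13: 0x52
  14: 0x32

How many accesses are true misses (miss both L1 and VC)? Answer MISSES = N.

0: 0xb4 (blk 22, set 2) → MISS  vc=[]
1: 0xb5 (blk 22, set 2) → L1-HIT  vc=[]
2: 0xb7 (blk 22, set 2) → L1-HIT  vc=[]
3: 0x8c (blk 17, set 1) → MISS  vc=[]
4: 0xb1 (blk 22, set 2) → L1-HIT  vc=[]
5: 0xb4 (blk 22, set 2) → L1-HIT  vc=[]
6: 0x88 (blk 17, set 1) → L1-HIT  vc=[]
7: 0xb6 (blk 22, set 2) → L1-HIT  vc=[]
8: 0x75 (blk 14, set 2) → MISS  vc=[22]
9: 0x29 (blk 5, set 1) → MISS  vc=[22, 17]
10: 0x49 (blk 9, set 1) → MISS  vc=[22, 17, 5]
11: 0x2b (blk 5, set 1) → VC-HIT  vc=[22, 17, 9]
12: 0x34 (blk 6, set 2) → MISS  vc=[22, 17, 9, 14]
13: 0x52 (blk 10, set 2) → MISS  vc=[22, 17, 9, 14, 6]
14: 0x32 (blk 6, set 2) → VC-HIT  vc=[22, 17, 9, 14, 10]

MISSES = 7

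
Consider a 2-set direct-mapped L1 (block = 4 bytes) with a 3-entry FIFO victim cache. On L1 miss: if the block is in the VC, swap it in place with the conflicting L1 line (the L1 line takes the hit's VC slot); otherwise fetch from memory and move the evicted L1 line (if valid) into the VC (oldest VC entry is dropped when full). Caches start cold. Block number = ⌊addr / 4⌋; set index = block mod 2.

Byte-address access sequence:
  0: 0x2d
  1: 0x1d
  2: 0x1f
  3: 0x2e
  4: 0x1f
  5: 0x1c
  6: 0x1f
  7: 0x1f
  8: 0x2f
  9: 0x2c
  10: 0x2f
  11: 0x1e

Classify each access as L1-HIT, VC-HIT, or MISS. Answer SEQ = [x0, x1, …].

#0 0x2d→b11/s1 MISS; vc=[]
#1 0x1d→b7/s1 MISS; vc=[11]
#2 0x1f→b7/s1 L1-HIT; vc=[11]
#3 0x2e→b11/s1 VC-HIT; vc=[7]
#4 0x1f→b7/s1 VC-HIT; vc=[11]
#5 0x1c→b7/s1 L1-HIT; vc=[11]
#6 0x1f→b7/s1 L1-HIT; vc=[11]
#7 0x1f→b7/s1 L1-HIT; vc=[11]
#8 0x2f→b11/s1 VC-HIT; vc=[7]
#9 0x2c→b11/s1 L1-HIT; vc=[7]
#10 0x2f→b11/s1 L1-HIT; vc=[7]
#11 0x1e→b7/s1 VC-HIT; vc=[11]

SEQ = [MISS, MISS, L1-HIT, VC-HIT, VC-HIT, L1-HIT, L1-HIT, L1-HIT, VC-HIT, L1-HIT, L1-HIT, VC-HIT]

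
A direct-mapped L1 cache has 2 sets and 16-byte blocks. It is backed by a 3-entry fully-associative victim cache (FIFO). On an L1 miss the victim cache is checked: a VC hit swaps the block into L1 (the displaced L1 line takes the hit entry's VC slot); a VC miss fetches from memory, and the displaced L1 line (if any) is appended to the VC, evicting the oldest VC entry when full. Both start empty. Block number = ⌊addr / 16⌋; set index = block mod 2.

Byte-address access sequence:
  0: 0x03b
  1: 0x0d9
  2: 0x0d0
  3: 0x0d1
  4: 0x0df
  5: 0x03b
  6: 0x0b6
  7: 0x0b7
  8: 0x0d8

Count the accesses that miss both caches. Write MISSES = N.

#0 0x3b→b3/s1 MISS; vc=[]
#1 0xd9→b13/s1 MISS; vc=[3]
#2 0xd0→b13/s1 L1-HIT; vc=[3]
#3 0xd1→b13/s1 L1-HIT; vc=[3]
#4 0xdf→b13/s1 L1-HIT; vc=[3]
#5 0x3b→b3/s1 VC-HIT; vc=[13]
#6 0xb6→b11/s1 MISS; vc=[13,3]
#7 0xb7→b11/s1 L1-HIT; vc=[13,3]
#8 0xd8→b13/s1 VC-HIT; vc=[11,3]

MISSES = 3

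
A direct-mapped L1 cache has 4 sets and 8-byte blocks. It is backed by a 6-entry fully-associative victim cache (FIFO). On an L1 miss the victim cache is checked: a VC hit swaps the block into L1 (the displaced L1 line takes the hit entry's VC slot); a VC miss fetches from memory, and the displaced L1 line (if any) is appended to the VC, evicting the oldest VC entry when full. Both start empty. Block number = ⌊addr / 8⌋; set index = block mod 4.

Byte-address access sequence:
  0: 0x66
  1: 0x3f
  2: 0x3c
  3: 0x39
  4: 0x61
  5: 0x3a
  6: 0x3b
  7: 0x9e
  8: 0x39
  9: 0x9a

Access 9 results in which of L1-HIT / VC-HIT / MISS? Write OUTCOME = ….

0: 0x66 (blk 12, set 0) → MISS  vc=[]
1: 0x3f (blk 7, set 3) → MISS  vc=[]
2: 0x3c (blk 7, set 3) → L1-HIT  vc=[]
3: 0x39 (blk 7, set 3) → L1-HIT  vc=[]
4: 0x61 (blk 12, set 0) → L1-HIT  vc=[]
5: 0x3a (blk 7, set 3) → L1-HIT  vc=[]
6: 0x3b (blk 7, set 3) → L1-HIT  vc=[]
7: 0x9e (blk 19, set 3) → MISS  vc=[7]
8: 0x39 (blk 7, set 3) → VC-HIT  vc=[19]
9: 0x9a (blk 19, set 3) → VC-HIT  vc=[7]

OUTCOME = VC-HIT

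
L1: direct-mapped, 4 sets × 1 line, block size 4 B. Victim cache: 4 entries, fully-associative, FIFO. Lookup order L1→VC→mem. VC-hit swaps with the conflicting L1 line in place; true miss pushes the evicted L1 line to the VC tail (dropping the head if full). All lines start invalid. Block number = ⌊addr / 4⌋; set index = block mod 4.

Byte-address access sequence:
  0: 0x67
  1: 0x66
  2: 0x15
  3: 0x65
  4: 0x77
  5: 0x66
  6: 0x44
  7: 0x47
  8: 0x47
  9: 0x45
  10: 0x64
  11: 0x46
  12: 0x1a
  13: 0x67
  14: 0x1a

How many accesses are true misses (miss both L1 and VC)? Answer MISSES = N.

MISSES = 5

#0 0x67→b25/s1 MISS; vc=[]
#1 0x66→b25/s1 L1-HIT; vc=[]
#2 0x15→b5/s1 MISS; vc=[25]
#3 0x65→b25/s1 VC-HIT; vc=[5]
#4 0x77→b29/s1 MISS; vc=[5,25]
#5 0x66→b25/s1 VC-HIT; vc=[5,29]
#6 0x44→b17/s1 MISS; vc=[5,29,25]
#7 0x47→b17/s1 L1-HIT; vc=[5,29,25]
#8 0x47→b17/s1 L1-HIT; vc=[5,29,25]
#9 0x45→b17/s1 L1-HIT; vc=[5,29,25]
#10 0x64→b25/s1 VC-HIT; vc=[5,29,17]
#11 0x46→b17/s1 VC-HIT; vc=[5,29,25]
#12 0x1a→b6/s2 MISS; vc=[5,29,25]
#13 0x67→b25/s1 VC-HIT; vc=[5,29,17]
#14 0x1a→b6/s2 L1-HIT; vc=[5,29,17]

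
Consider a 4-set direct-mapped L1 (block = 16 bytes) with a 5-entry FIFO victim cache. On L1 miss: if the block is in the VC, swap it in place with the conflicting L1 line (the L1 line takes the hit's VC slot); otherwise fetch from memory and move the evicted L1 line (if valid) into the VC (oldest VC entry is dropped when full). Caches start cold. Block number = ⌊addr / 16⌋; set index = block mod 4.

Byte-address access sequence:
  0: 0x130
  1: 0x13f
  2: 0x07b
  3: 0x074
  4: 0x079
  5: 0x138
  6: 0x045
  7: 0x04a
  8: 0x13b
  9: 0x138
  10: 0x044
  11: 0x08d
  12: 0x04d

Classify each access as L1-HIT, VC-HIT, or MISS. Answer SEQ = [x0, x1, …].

SEQ = [MISS, L1-HIT, MISS, L1-HIT, L1-HIT, VC-HIT, MISS, L1-HIT, L1-HIT, L1-HIT, L1-HIT, MISS, VC-HIT]

  [0] addr=0x130 blk=19 s=3: MISS | VC []
  [1] addr=0x13f blk=19 s=3: L1-HIT | VC []
  [2] addr=0x7b blk=7 s=3: MISS | VC [19]
  [3] addr=0x74 blk=7 s=3: L1-HIT | VC [19]
  [4] addr=0x79 blk=7 s=3: L1-HIT | VC [19]
  [5] addr=0x138 blk=19 s=3: VC-HIT | VC [7]
  [6] addr=0x45 blk=4 s=0: MISS | VC [7]
  [7] addr=0x4a blk=4 s=0: L1-HIT | VC [7]
  [8] addr=0x13b blk=19 s=3: L1-HIT | VC [7]
  [9] addr=0x138 blk=19 s=3: L1-HIT | VC [7]
  [10] addr=0x44 blk=4 s=0: L1-HIT | VC [7]
  [11] addr=0x8d blk=8 s=0: MISS | VC [7, 4]
  [12] addr=0x4d blk=4 s=0: VC-HIT | VC [7, 8]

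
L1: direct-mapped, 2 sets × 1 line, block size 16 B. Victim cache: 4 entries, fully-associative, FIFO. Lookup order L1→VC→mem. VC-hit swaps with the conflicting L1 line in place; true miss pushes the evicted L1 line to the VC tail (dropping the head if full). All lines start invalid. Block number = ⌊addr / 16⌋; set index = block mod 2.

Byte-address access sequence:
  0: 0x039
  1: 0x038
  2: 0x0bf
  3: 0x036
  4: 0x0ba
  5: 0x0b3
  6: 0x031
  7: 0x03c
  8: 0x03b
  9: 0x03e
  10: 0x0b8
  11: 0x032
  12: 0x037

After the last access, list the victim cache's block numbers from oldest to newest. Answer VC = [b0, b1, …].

  [0] addr=0x39 blk=3 s=1: MISS | VC []
  [1] addr=0x38 blk=3 s=1: L1-HIT | VC []
  [2] addr=0xbf blk=11 s=1: MISS | VC [3]
  [3] addr=0x36 blk=3 s=1: VC-HIT | VC [11]
  [4] addr=0xba blk=11 s=1: VC-HIT | VC [3]
  [5] addr=0xb3 blk=11 s=1: L1-HIT | VC [3]
  [6] addr=0x31 blk=3 s=1: VC-HIT | VC [11]
  [7] addr=0x3c blk=3 s=1: L1-HIT | VC [11]
  [8] addr=0x3b blk=3 s=1: L1-HIT | VC [11]
  [9] addr=0x3e blk=3 s=1: L1-HIT | VC [11]
  [10] addr=0xb8 blk=11 s=1: VC-HIT | VC [3]
  [11] addr=0x32 blk=3 s=1: VC-HIT | VC [11]
  [12] addr=0x37 blk=3 s=1: L1-HIT | VC [11]

VC = [11]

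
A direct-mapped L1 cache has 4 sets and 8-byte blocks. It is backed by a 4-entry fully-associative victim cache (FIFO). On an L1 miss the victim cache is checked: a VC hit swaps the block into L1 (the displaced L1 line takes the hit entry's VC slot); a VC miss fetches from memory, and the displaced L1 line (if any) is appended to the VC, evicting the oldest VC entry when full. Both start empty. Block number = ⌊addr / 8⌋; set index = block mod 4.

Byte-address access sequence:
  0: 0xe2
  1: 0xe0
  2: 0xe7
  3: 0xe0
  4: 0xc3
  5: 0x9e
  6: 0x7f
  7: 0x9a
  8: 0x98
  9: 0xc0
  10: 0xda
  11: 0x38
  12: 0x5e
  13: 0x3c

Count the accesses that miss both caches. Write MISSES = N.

MISSES = 7

  [0] addr=0xe2 blk=28 s=0: MISS | VC []
  [1] addr=0xe0 blk=28 s=0: L1-HIT | VC []
  [2] addr=0xe7 blk=28 s=0: L1-HIT | VC []
  [3] addr=0xe0 blk=28 s=0: L1-HIT | VC []
  [4] addr=0xc3 blk=24 s=0: MISS | VC [28]
  [5] addr=0x9e blk=19 s=3: MISS | VC [28]
  [6] addr=0x7f blk=15 s=3: MISS | VC [28, 19]
  [7] addr=0x9a blk=19 s=3: VC-HIT | VC [28, 15]
  [8] addr=0x98 blk=19 s=3: L1-HIT | VC [28, 15]
  [9] addr=0xc0 blk=24 s=0: L1-HIT | VC [28, 15]
  [10] addr=0xda blk=27 s=3: MISS | VC [28, 15, 19]
  [11] addr=0x38 blk=7 s=3: MISS | VC [28, 15, 19, 27]
  [12] addr=0x5e blk=11 s=3: MISS | VC [15, 19, 27, 7]
  [13] addr=0x3c blk=7 s=3: VC-HIT | VC [15, 19, 27, 11]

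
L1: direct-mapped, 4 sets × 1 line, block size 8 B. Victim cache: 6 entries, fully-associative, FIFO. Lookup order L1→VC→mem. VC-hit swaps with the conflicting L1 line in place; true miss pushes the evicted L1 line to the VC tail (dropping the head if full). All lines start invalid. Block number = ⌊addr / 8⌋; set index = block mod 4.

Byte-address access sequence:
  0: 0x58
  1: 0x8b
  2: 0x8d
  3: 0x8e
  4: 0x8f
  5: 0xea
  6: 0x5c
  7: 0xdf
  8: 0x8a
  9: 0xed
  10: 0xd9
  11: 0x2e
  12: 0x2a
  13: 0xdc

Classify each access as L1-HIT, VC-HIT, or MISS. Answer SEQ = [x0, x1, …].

SEQ = [MISS, MISS, L1-HIT, L1-HIT, L1-HIT, MISS, L1-HIT, MISS, VC-HIT, VC-HIT, L1-HIT, MISS, L1-HIT, L1-HIT]

  [0] addr=0x58 blk=11 s=3: MISS | VC []
  [1] addr=0x8b blk=17 s=1: MISS | VC []
  [2] addr=0x8d blk=17 s=1: L1-HIT | VC []
  [3] addr=0x8e blk=17 s=1: L1-HIT | VC []
  [4] addr=0x8f blk=17 s=1: L1-HIT | VC []
  [5] addr=0xea blk=29 s=1: MISS | VC [17]
  [6] addr=0x5c blk=11 s=3: L1-HIT | VC [17]
  [7] addr=0xdf blk=27 s=3: MISS | VC [17, 11]
  [8] addr=0x8a blk=17 s=1: VC-HIT | VC [29, 11]
  [9] addr=0xed blk=29 s=1: VC-HIT | VC [17, 11]
  [10] addr=0xd9 blk=27 s=3: L1-HIT | VC [17, 11]
  [11] addr=0x2e blk=5 s=1: MISS | VC [17, 11, 29]
  [12] addr=0x2a blk=5 s=1: L1-HIT | VC [17, 11, 29]
  [13] addr=0xdc blk=27 s=3: L1-HIT | VC [17, 11, 29]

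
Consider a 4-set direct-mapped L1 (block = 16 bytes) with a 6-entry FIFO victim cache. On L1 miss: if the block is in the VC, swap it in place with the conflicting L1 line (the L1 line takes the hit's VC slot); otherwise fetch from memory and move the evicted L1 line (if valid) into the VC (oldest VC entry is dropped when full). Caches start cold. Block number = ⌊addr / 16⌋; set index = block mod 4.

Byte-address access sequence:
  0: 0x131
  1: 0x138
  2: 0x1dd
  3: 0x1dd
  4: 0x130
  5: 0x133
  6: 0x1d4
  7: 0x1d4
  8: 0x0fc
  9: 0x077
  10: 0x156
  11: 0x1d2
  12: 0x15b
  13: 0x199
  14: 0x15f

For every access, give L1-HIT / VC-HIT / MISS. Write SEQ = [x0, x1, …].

0: 0x131 (blk 19, set 3) → MISS  vc=[]
1: 0x138 (blk 19, set 3) → L1-HIT  vc=[]
2: 0x1dd (blk 29, set 1) → MISS  vc=[]
3: 0x1dd (blk 29, set 1) → L1-HIT  vc=[]
4: 0x130 (blk 19, set 3) → L1-HIT  vc=[]
5: 0x133 (blk 19, set 3) → L1-HIT  vc=[]
6: 0x1d4 (blk 29, set 1) → L1-HIT  vc=[]
7: 0x1d4 (blk 29, set 1) → L1-HIT  vc=[]
8: 0xfc (blk 15, set 3) → MISS  vc=[19]
9: 0x77 (blk 7, set 3) → MISS  vc=[19, 15]
10: 0x156 (blk 21, set 1) → MISS  vc=[19, 15, 29]
11: 0x1d2 (blk 29, set 1) → VC-HIT  vc=[19, 15, 21]
12: 0x15b (blk 21, set 1) → VC-HIT  vc=[19, 15, 29]
13: 0x199 (blk 25, set 1) → MISS  vc=[19, 15, 29, 21]
14: 0x15f (blk 21, set 1) → VC-HIT  vc=[19, 15, 29, 25]

SEQ = [MISS, L1-HIT, MISS, L1-HIT, L1-HIT, L1-HIT, L1-HIT, L1-HIT, MISS, MISS, MISS, VC-HIT, VC-HIT, MISS, VC-HIT]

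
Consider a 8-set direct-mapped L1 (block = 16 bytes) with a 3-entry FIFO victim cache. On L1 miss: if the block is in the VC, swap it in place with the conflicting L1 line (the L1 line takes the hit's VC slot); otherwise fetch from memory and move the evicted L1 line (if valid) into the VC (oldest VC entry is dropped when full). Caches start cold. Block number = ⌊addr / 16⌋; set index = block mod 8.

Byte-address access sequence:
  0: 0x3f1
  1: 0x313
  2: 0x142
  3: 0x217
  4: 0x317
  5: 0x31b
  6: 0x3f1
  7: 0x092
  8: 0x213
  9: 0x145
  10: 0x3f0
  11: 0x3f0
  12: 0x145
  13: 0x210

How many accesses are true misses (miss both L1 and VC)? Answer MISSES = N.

MISSES = 5

  [0] addr=0x3f1 blk=63 s=7: MISS | VC []
  [1] addr=0x313 blk=49 s=1: MISS | VC []
  [2] addr=0x142 blk=20 s=4: MISS | VC []
  [3] addr=0x217 blk=33 s=1: MISS | VC [49]
  [4] addr=0x317 blk=49 s=1: VC-HIT | VC [33]
  [5] addr=0x31b blk=49 s=1: L1-HIT | VC [33]
  [6] addr=0x3f1 blk=63 s=7: L1-HIT | VC [33]
  [7] addr=0x92 blk=9 s=1: MISS | VC [33, 49]
  [8] addr=0x213 blk=33 s=1: VC-HIT | VC [9, 49]
  [9] addr=0x145 blk=20 s=4: L1-HIT | VC [9, 49]
  [10] addr=0x3f0 blk=63 s=7: L1-HIT | VC [9, 49]
  [11] addr=0x3f0 blk=63 s=7: L1-HIT | VC [9, 49]
  [12] addr=0x145 blk=20 s=4: L1-HIT | VC [9, 49]
  [13] addr=0x210 blk=33 s=1: L1-HIT | VC [9, 49]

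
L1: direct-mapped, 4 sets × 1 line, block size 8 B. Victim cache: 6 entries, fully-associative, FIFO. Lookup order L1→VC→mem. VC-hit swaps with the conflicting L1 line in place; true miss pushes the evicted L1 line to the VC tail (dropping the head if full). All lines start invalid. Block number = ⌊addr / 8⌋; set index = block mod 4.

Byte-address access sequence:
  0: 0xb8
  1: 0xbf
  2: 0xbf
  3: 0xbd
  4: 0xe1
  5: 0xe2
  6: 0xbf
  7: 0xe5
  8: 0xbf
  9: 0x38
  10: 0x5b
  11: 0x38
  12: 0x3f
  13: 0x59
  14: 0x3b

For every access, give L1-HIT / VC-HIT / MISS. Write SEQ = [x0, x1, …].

SEQ = [MISS, L1-HIT, L1-HIT, L1-HIT, MISS, L1-HIT, L1-HIT, L1-HIT, L1-HIT, MISS, MISS, VC-HIT, L1-HIT, VC-HIT, VC-HIT]

#0 0xb8→b23/s3 MISS; vc=[]
#1 0xbf→b23/s3 L1-HIT; vc=[]
#2 0xbf→b23/s3 L1-HIT; vc=[]
#3 0xbd→b23/s3 L1-HIT; vc=[]
#4 0xe1→b28/s0 MISS; vc=[]
#5 0xe2→b28/s0 L1-HIT; vc=[]
#6 0xbf→b23/s3 L1-HIT; vc=[]
#7 0xe5→b28/s0 L1-HIT; vc=[]
#8 0xbf→b23/s3 L1-HIT; vc=[]
#9 0x38→b7/s3 MISS; vc=[23]
#10 0x5b→b11/s3 MISS; vc=[23,7]
#11 0x38→b7/s3 VC-HIT; vc=[23,11]
#12 0x3f→b7/s3 L1-HIT; vc=[23,11]
#13 0x59→b11/s3 VC-HIT; vc=[23,7]
#14 0x3b→b7/s3 VC-HIT; vc=[23,11]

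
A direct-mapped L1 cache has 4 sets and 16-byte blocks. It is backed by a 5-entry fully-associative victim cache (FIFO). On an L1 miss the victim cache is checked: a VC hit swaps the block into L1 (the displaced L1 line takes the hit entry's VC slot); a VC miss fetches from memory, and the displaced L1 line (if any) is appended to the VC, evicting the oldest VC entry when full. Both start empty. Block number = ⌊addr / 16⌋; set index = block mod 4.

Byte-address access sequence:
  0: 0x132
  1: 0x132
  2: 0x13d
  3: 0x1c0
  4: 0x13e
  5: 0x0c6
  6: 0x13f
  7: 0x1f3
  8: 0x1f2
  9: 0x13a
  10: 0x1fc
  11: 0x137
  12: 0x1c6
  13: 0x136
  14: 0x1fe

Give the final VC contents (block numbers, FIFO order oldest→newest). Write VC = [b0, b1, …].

  [0] addr=0x132 blk=19 s=3: MISS | VC []
  [1] addr=0x132 blk=19 s=3: L1-HIT | VC []
  [2] addr=0x13d blk=19 s=3: L1-HIT | VC []
  [3] addr=0x1c0 blk=28 s=0: MISS | VC []
  [4] addr=0x13e blk=19 s=3: L1-HIT | VC []
  [5] addr=0xc6 blk=12 s=0: MISS | VC [28]
  [6] addr=0x13f blk=19 s=3: L1-HIT | VC [28]
  [7] addr=0x1f3 blk=31 s=3: MISS | VC [28, 19]
  [8] addr=0x1f2 blk=31 s=3: L1-HIT | VC [28, 19]
  [9] addr=0x13a blk=19 s=3: VC-HIT | VC [28, 31]
  [10] addr=0x1fc blk=31 s=3: VC-HIT | VC [28, 19]
  [11] addr=0x137 blk=19 s=3: VC-HIT | VC [28, 31]
  [12] addr=0x1c6 blk=28 s=0: VC-HIT | VC [12, 31]
  [13] addr=0x136 blk=19 s=3: L1-HIT | VC [12, 31]
  [14] addr=0x1fe blk=31 s=3: VC-HIT | VC [12, 19]

VC = [12, 19]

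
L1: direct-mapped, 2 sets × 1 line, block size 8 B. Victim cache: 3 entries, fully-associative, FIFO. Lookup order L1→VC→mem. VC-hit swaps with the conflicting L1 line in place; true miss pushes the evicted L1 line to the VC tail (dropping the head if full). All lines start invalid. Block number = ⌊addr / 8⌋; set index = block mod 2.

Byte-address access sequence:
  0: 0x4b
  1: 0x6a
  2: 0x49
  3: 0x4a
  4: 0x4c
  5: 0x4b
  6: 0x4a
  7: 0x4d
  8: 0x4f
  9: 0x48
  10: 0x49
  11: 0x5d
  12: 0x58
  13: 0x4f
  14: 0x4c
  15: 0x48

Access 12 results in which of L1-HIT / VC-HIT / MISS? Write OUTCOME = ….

  [0] addr=0x4b blk=9 s=1: MISS | VC []
  [1] addr=0x6a blk=13 s=1: MISS | VC [9]
  [2] addr=0x49 blk=9 s=1: VC-HIT | VC [13]
  [3] addr=0x4a blk=9 s=1: L1-HIT | VC [13]
  [4] addr=0x4c blk=9 s=1: L1-HIT | VC [13]
  [5] addr=0x4b blk=9 s=1: L1-HIT | VC [13]
  [6] addr=0x4a blk=9 s=1: L1-HIT | VC [13]
  [7] addr=0x4d blk=9 s=1: L1-HIT | VC [13]
  [8] addr=0x4f blk=9 s=1: L1-HIT | VC [13]
  [9] addr=0x48 blk=9 s=1: L1-HIT | VC [13]
  [10] addr=0x49 blk=9 s=1: L1-HIT | VC [13]
  [11] addr=0x5d blk=11 s=1: MISS | VC [13, 9]
  [12] addr=0x58 blk=11 s=1: L1-HIT | VC [13, 9]
  [13] addr=0x4f blk=9 s=1: VC-HIT | VC [13, 11]
  [14] addr=0x4c blk=9 s=1: L1-HIT | VC [13, 11]
  [15] addr=0x48 blk=9 s=1: L1-HIT | VC [13, 11]

OUTCOME = L1-HIT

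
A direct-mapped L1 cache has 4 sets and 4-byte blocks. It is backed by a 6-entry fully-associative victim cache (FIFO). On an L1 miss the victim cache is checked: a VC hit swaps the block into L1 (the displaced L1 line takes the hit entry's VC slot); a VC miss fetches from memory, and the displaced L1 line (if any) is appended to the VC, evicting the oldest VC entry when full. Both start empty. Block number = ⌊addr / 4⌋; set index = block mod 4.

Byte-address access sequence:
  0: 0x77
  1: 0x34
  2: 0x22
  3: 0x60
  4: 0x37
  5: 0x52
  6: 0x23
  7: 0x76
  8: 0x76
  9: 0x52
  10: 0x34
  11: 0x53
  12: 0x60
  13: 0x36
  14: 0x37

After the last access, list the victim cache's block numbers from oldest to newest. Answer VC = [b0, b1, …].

#0 0x77→b29/s1 MISS; vc=[]
#1 0x34→b13/s1 MISS; vc=[29]
#2 0x22→b8/s0 MISS; vc=[29]
#3 0x60→b24/s0 MISS; vc=[29,8]
#4 0x37→b13/s1 L1-HIT; vc=[29,8]
#5 0x52→b20/s0 MISS; vc=[29,8,24]
#6 0x23→b8/s0 VC-HIT; vc=[29,20,24]
#7 0x76→b29/s1 VC-HIT; vc=[13,20,24]
#8 0x76→b29/s1 L1-HIT; vc=[13,20,24]
#9 0x52→b20/s0 VC-HIT; vc=[13,8,24]
#10 0x34→b13/s1 VC-HIT; vc=[29,8,24]
#11 0x53→b20/s0 L1-HIT; vc=[29,8,24]
#12 0x60→b24/s0 VC-HIT; vc=[29,8,20]
#13 0x36→b13/s1 L1-HIT; vc=[29,8,20]
#14 0x37→b13/s1 L1-HIT; vc=[29,8,20]

VC = [29, 8, 20]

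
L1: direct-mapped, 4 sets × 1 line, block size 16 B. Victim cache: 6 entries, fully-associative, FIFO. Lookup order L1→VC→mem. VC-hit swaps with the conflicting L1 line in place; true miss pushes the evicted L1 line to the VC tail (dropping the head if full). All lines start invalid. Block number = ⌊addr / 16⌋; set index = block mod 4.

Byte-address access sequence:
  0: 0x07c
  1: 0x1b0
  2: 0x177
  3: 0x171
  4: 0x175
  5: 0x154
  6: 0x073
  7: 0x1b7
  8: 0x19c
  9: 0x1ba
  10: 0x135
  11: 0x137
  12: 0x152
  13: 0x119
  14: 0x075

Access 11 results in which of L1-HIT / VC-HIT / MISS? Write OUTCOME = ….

OUTCOME = L1-HIT

0: 0x7c (blk 7, set 3) → MISS  vc=[]
1: 0x1b0 (blk 27, set 3) → MISS  vc=[7]
2: 0x177 (blk 23, set 3) → MISS  vc=[7, 27]
3: 0x171 (blk 23, set 3) → L1-HIT  vc=[7, 27]
4: 0x175 (blk 23, set 3) → L1-HIT  vc=[7, 27]
5: 0x154 (blk 21, set 1) → MISS  vc=[7, 27]
6: 0x73 (blk 7, set 3) → VC-HIT  vc=[23, 27]
7: 0x1b7 (blk 27, set 3) → VC-HIT  vc=[23, 7]
8: 0x19c (blk 25, set 1) → MISS  vc=[23, 7, 21]
9: 0x1ba (blk 27, set 3) → L1-HIT  vc=[23, 7, 21]
10: 0x135 (blk 19, set 3) → MISS  vc=[23, 7, 21, 27]
11: 0x137 (blk 19, set 3) → L1-HIT  vc=[23, 7, 21, 27]
12: 0x152 (blk 21, set 1) → VC-HIT  vc=[23, 7, 25, 27]
13: 0x119 (blk 17, set 1) → MISS  vc=[23, 7, 25, 27, 21]
14: 0x75 (blk 7, set 3) → VC-HIT  vc=[23, 19, 25, 27, 21]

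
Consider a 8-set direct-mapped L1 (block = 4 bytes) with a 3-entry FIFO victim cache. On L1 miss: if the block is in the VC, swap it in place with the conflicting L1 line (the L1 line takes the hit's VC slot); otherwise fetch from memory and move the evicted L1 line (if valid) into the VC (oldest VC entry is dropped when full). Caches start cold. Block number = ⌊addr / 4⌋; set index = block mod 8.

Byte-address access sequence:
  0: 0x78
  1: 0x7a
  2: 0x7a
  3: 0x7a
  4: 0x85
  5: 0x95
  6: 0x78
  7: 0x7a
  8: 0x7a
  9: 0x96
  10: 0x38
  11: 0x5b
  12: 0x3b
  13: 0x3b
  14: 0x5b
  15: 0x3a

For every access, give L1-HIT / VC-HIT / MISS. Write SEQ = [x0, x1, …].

#0 0x78→b30/s6 MISS; vc=[]
#1 0x7a→b30/s6 L1-HIT; vc=[]
#2 0x7a→b30/s6 L1-HIT; vc=[]
#3 0x7a→b30/s6 L1-HIT; vc=[]
#4 0x85→b33/s1 MISS; vc=[]
#5 0x95→b37/s5 MISS; vc=[]
#6 0x78→b30/s6 L1-HIT; vc=[]
#7 0x7a→b30/s6 L1-HIT; vc=[]
#8 0x7a→b30/s6 L1-HIT; vc=[]
#9 0x96→b37/s5 L1-HIT; vc=[]
#10 0x38→b14/s6 MISS; vc=[30]
#11 0x5b→b22/s6 MISS; vc=[30,14]
#12 0x3b→b14/s6 VC-HIT; vc=[30,22]
#13 0x3b→b14/s6 L1-HIT; vc=[30,22]
#14 0x5b→b22/s6 VC-HIT; vc=[30,14]
#15 0x3a→b14/s6 VC-HIT; vc=[30,22]

SEQ = [MISS, L1-HIT, L1-HIT, L1-HIT, MISS, MISS, L1-HIT, L1-HIT, L1-HIT, L1-HIT, MISS, MISS, VC-HIT, L1-HIT, VC-HIT, VC-HIT]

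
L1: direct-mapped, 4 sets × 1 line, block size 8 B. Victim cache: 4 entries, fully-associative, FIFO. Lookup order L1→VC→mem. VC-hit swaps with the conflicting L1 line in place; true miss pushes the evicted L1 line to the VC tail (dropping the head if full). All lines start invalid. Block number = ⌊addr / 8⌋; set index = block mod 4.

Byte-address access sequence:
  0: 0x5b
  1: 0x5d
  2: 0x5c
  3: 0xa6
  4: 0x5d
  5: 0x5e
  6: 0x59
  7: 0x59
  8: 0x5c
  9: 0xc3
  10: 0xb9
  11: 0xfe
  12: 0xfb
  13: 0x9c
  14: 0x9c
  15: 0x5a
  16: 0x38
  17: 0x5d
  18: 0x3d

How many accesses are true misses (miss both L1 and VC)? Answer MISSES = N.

MISSES = 7

  [0] addr=0x5b blk=11 s=3: MISS | VC []
  [1] addr=0x5d blk=11 s=3: L1-HIT | VC []
  [2] addr=0x5c blk=11 s=3: L1-HIT | VC []
  [3] addr=0xa6 blk=20 s=0: MISS | VC []
  [4] addr=0x5d blk=11 s=3: L1-HIT | VC []
  [5] addr=0x5e blk=11 s=3: L1-HIT | VC []
  [6] addr=0x59 blk=11 s=3: L1-HIT | VC []
  [7] addr=0x59 blk=11 s=3: L1-HIT | VC []
  [8] addr=0x5c blk=11 s=3: L1-HIT | VC []
  [9] addr=0xc3 blk=24 s=0: MISS | VC [20]
  [10] addr=0xb9 blk=23 s=3: MISS | VC [20, 11]
  [11] addr=0xfe blk=31 s=3: MISS | VC [20, 11, 23]
  [12] addr=0xfb blk=31 s=3: L1-HIT | VC [20, 11, 23]
  [13] addr=0x9c blk=19 s=3: MISS | VC [20, 11, 23, 31]
  [14] addr=0x9c blk=19 s=3: L1-HIT | VC [20, 11, 23, 31]
  [15] addr=0x5a blk=11 s=3: VC-HIT | VC [20, 19, 23, 31]
  [16] addr=0x38 blk=7 s=3: MISS | VC [19, 23, 31, 11]
  [17] addr=0x5d blk=11 s=3: VC-HIT | VC [19, 23, 31, 7]
  [18] addr=0x3d blk=7 s=3: VC-HIT | VC [19, 23, 31, 11]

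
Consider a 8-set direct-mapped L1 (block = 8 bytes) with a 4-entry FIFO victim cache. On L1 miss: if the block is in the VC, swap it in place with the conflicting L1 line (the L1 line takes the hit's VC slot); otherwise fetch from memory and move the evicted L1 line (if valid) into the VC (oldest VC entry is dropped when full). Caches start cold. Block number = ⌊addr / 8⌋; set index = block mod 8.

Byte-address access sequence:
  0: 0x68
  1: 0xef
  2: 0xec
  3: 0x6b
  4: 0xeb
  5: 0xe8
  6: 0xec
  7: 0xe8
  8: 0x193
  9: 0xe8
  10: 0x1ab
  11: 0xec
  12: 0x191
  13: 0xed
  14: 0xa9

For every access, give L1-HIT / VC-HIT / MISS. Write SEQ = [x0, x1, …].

SEQ = [MISS, MISS, L1-HIT, VC-HIT, VC-HIT, L1-HIT, L1-HIT, L1-HIT, MISS, L1-HIT, MISS, VC-HIT, L1-HIT, L1-HIT, MISS]

#0 0x68→b13/s5 MISS; vc=[]
#1 0xef→b29/s5 MISS; vc=[13]
#2 0xec→b29/s5 L1-HIT; vc=[13]
#3 0x6b→b13/s5 VC-HIT; vc=[29]
#4 0xeb→b29/s5 VC-HIT; vc=[13]
#5 0xe8→b29/s5 L1-HIT; vc=[13]
#6 0xec→b29/s5 L1-HIT; vc=[13]
#7 0xe8→b29/s5 L1-HIT; vc=[13]
#8 0x193→b50/s2 MISS; vc=[13]
#9 0xe8→b29/s5 L1-HIT; vc=[13]
#10 0x1ab→b53/s5 MISS; vc=[13,29]
#11 0xec→b29/s5 VC-HIT; vc=[13,53]
#12 0x191→b50/s2 L1-HIT; vc=[13,53]
#13 0xed→b29/s5 L1-HIT; vc=[13,53]
#14 0xa9→b21/s5 MISS; vc=[13,53,29]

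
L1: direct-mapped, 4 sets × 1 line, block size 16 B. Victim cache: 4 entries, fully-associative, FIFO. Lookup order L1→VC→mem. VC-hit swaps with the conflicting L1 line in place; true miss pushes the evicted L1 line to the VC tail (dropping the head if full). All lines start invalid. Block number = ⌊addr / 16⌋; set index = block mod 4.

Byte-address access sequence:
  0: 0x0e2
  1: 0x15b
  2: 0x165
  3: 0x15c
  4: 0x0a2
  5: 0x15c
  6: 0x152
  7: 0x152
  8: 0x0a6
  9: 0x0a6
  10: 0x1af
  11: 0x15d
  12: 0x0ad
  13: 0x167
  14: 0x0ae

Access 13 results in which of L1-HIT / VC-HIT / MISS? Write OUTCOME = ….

  [0] addr=0xe2 blk=14 s=2: MISS | VC []
  [1] addr=0x15b blk=21 s=1: MISS | VC []
  [2] addr=0x165 blk=22 s=2: MISS | VC [14]
  [3] addr=0x15c blk=21 s=1: L1-HIT | VC [14]
  [4] addr=0xa2 blk=10 s=2: MISS | VC [14, 22]
  [5] addr=0x15c blk=21 s=1: L1-HIT | VC [14, 22]
  [6] addr=0x152 blk=21 s=1: L1-HIT | VC [14, 22]
  [7] addr=0x152 blk=21 s=1: L1-HIT | VC [14, 22]
  [8] addr=0xa6 blk=10 s=2: L1-HIT | VC [14, 22]
  [9] addr=0xa6 blk=10 s=2: L1-HIT | VC [14, 22]
  [10] addr=0x1af blk=26 s=2: MISS | VC [14, 22, 10]
  [11] addr=0x15d blk=21 s=1: L1-HIT | VC [14, 22, 10]
  [12] addr=0xad blk=10 s=2: VC-HIT | VC [14, 22, 26]
  [13] addr=0x167 blk=22 s=2: VC-HIT | VC [14, 10, 26]
  [14] addr=0xae blk=10 s=2: VC-HIT | VC [14, 22, 26]

OUTCOME = VC-HIT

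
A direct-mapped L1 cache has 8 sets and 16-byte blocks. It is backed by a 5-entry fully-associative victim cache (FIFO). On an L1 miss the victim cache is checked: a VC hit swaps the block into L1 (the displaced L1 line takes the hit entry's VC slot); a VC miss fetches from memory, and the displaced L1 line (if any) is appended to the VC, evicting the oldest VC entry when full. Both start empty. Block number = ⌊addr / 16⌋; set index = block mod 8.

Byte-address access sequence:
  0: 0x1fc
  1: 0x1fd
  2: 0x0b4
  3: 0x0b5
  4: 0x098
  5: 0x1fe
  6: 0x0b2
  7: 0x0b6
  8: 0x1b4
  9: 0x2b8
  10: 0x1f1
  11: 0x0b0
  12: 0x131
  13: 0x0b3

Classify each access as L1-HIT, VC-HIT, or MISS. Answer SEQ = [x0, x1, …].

SEQ = [MISS, L1-HIT, MISS, L1-HIT, MISS, L1-HIT, L1-HIT, L1-HIT, MISS, MISS, L1-HIT, VC-HIT, MISS, VC-HIT]

0: 0x1fc (blk 31, set 7) → MISS  vc=[]
1: 0x1fd (blk 31, set 7) → L1-HIT  vc=[]
2: 0xb4 (blk 11, set 3) → MISS  vc=[]
3: 0xb5 (blk 11, set 3) → L1-HIT  vc=[]
4: 0x98 (blk 9, set 1) → MISS  vc=[]
5: 0x1fe (blk 31, set 7) → L1-HIT  vc=[]
6: 0xb2 (blk 11, set 3) → L1-HIT  vc=[]
7: 0xb6 (blk 11, set 3) → L1-HIT  vc=[]
8: 0x1b4 (blk 27, set 3) → MISS  vc=[11]
9: 0x2b8 (blk 43, set 3) → MISS  vc=[11, 27]
10: 0x1f1 (blk 31, set 7) → L1-HIT  vc=[11, 27]
11: 0xb0 (blk 11, set 3) → VC-HIT  vc=[43, 27]
12: 0x131 (blk 19, set 3) → MISS  vc=[43, 27, 11]
13: 0xb3 (blk 11, set 3) → VC-HIT  vc=[43, 27, 19]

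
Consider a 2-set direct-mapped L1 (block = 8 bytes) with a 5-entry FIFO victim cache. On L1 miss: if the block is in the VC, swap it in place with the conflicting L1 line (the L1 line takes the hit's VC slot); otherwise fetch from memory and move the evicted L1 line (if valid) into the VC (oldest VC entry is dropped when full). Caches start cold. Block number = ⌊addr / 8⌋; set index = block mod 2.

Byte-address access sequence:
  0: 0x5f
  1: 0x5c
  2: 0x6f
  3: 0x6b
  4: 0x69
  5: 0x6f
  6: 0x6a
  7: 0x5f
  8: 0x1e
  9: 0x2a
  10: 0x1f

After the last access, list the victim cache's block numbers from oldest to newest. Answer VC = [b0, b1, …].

#0 0x5f→b11/s1 MISS; vc=[]
#1 0x5c→b11/s1 L1-HIT; vc=[]
#2 0x6f→b13/s1 MISS; vc=[11]
#3 0x6b→b13/s1 L1-HIT; vc=[11]
#4 0x69→b13/s1 L1-HIT; vc=[11]
#5 0x6f→b13/s1 L1-HIT; vc=[11]
#6 0x6a→b13/s1 L1-HIT; vc=[11]
#7 0x5f→b11/s1 VC-HIT; vc=[13]
#8 0x1e→b3/s1 MISS; vc=[13,11]
#9 0x2a→b5/s1 MISS; vc=[13,11,3]
#10 0x1f→b3/s1 VC-HIT; vc=[13,11,5]

VC = [13, 11, 5]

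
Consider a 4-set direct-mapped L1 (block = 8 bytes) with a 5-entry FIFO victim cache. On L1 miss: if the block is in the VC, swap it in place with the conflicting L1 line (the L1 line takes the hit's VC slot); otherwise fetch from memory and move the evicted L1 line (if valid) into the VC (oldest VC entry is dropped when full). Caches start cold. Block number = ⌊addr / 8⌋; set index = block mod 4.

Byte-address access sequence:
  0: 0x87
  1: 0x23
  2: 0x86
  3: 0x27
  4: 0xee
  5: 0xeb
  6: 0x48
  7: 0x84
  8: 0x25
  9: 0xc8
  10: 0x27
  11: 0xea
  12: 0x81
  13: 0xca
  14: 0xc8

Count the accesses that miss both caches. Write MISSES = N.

MISSES = 5

#0 0x87→b16/s0 MISS; vc=[]
#1 0x23→b4/s0 MISS; vc=[16]
#2 0x86→b16/s0 VC-HIT; vc=[4]
#3 0x27→b4/s0 VC-HIT; vc=[16]
#4 0xee→b29/s1 MISS; vc=[16]
#5 0xeb→b29/s1 L1-HIT; vc=[16]
#6 0x48→b9/s1 MISS; vc=[16,29]
#7 0x84→b16/s0 VC-HIT; vc=[4,29]
#8 0x25→b4/s0 VC-HIT; vc=[16,29]
#9 0xc8→b25/s1 MISS; vc=[16,29,9]
#10 0x27→b4/s0 L1-HIT; vc=[16,29,9]
#11 0xea→b29/s1 VC-HIT; vc=[16,25,9]
#12 0x81→b16/s0 VC-HIT; vc=[4,25,9]
#13 0xca→b25/s1 VC-HIT; vc=[4,29,9]
#14 0xc8→b25/s1 L1-HIT; vc=[4,29,9]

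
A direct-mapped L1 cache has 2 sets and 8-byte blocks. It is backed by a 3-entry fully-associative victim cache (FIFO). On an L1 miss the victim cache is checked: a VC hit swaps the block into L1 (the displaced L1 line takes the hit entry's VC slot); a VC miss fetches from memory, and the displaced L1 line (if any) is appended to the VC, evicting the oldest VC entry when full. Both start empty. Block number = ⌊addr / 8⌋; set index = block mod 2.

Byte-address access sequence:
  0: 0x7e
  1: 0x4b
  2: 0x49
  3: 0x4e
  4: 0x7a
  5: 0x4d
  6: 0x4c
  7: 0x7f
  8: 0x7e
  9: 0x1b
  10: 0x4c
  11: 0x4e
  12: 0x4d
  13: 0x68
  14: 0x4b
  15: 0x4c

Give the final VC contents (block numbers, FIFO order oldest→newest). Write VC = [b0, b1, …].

VC = [3, 15, 13]

0: 0x7e (blk 15, set 1) → MISS  vc=[]
1: 0x4b (blk 9, set 1) → MISS  vc=[15]
2: 0x49 (blk 9, set 1) → L1-HIT  vc=[15]
3: 0x4e (blk 9, set 1) → L1-HIT  vc=[15]
4: 0x7a (blk 15, set 1) → VC-HIT  vc=[9]
5: 0x4d (blk 9, set 1) → VC-HIT  vc=[15]
6: 0x4c (blk 9, set 1) → L1-HIT  vc=[15]
7: 0x7f (blk 15, set 1) → VC-HIT  vc=[9]
8: 0x7e (blk 15, set 1) → L1-HIT  vc=[9]
9: 0x1b (blk 3, set 1) → MISS  vc=[9, 15]
10: 0x4c (blk 9, set 1) → VC-HIT  vc=[3, 15]
11: 0x4e (blk 9, set 1) → L1-HIT  vc=[3, 15]
12: 0x4d (blk 9, set 1) → L1-HIT  vc=[3, 15]
13: 0x68 (blk 13, set 1) → MISS  vc=[3, 15, 9]
14: 0x4b (blk 9, set 1) → VC-HIT  vc=[3, 15, 13]
15: 0x4c (blk 9, set 1) → L1-HIT  vc=[3, 15, 13]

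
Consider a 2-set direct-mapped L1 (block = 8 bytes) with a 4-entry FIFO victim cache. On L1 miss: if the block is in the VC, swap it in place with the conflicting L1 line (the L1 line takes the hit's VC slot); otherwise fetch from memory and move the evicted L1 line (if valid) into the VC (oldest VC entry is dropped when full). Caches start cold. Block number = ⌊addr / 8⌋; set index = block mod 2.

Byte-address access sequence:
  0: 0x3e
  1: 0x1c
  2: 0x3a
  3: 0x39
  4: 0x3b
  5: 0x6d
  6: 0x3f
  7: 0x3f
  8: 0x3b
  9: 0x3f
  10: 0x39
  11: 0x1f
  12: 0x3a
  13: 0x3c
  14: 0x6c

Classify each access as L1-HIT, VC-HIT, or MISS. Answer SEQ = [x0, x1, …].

0: 0x3e (blk 7, set 1) → MISS  vc=[]
1: 0x1c (blk 3, set 1) → MISS  vc=[7]
2: 0x3a (blk 7, set 1) → VC-HIT  vc=[3]
3: 0x39 (blk 7, set 1) → L1-HIT  vc=[3]
4: 0x3b (blk 7, set 1) → L1-HIT  vc=[3]
5: 0x6d (blk 13, set 1) → MISS  vc=[3, 7]
6: 0x3f (blk 7, set 1) → VC-HIT  vc=[3, 13]
7: 0x3f (blk 7, set 1) → L1-HIT  vc=[3, 13]
8: 0x3b (blk 7, set 1) → L1-HIT  vc=[3, 13]
9: 0x3f (blk 7, set 1) → L1-HIT  vc=[3, 13]
10: 0x39 (blk 7, set 1) → L1-HIT  vc=[3, 13]
11: 0x1f (blk 3, set 1) → VC-HIT  vc=[7, 13]
12: 0x3a (blk 7, set 1) → VC-HIT  vc=[3, 13]
13: 0x3c (blk 7, set 1) → L1-HIT  vc=[3, 13]
14: 0x6c (blk 13, set 1) → VC-HIT  vc=[3, 7]

SEQ = [MISS, MISS, VC-HIT, L1-HIT, L1-HIT, MISS, VC-HIT, L1-HIT, L1-HIT, L1-HIT, L1-HIT, VC-HIT, VC-HIT, L1-HIT, VC-HIT]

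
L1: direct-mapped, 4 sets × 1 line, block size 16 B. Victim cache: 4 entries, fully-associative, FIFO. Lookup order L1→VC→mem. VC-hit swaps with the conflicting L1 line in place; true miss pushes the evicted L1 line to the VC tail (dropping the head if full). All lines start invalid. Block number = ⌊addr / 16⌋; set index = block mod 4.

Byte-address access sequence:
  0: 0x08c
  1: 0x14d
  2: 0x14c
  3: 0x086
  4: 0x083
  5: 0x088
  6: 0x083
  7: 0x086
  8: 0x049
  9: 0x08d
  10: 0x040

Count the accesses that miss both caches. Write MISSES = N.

MISSES = 3

0: 0x8c (blk 8, set 0) → MISS  vc=[]
1: 0x14d (blk 20, set 0) → MISS  vc=[8]
2: 0x14c (blk 20, set 0) → L1-HIT  vc=[8]
3: 0x86 (blk 8, set 0) → VC-HIT  vc=[20]
4: 0x83 (blk 8, set 0) → L1-HIT  vc=[20]
5: 0x88 (blk 8, set 0) → L1-HIT  vc=[20]
6: 0x83 (blk 8, set 0) → L1-HIT  vc=[20]
7: 0x86 (blk 8, set 0) → L1-HIT  vc=[20]
8: 0x49 (blk 4, set 0) → MISS  vc=[20, 8]
9: 0x8d (blk 8, set 0) → VC-HIT  vc=[20, 4]
10: 0x40 (blk 4, set 0) → VC-HIT  vc=[20, 8]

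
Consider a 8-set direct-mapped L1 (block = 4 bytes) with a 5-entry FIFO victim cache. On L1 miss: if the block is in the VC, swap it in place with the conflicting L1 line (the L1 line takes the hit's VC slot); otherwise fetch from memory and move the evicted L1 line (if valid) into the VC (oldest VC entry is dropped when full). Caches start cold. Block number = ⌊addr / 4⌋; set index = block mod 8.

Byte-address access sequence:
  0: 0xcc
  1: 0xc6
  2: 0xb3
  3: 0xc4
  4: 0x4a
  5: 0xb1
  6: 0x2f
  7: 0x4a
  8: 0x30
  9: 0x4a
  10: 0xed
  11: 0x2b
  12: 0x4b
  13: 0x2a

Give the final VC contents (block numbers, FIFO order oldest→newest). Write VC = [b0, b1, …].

VC = [51, 44, 11, 18]

0: 0xcc (blk 51, set 3) → MISS  vc=[]
1: 0xc6 (blk 49, set 1) → MISS  vc=[]
2: 0xb3 (blk 44, set 4) → MISS  vc=[]
3: 0xc4 (blk 49, set 1) → L1-HIT  vc=[]
4: 0x4a (blk 18, set 2) → MISS  vc=[]
5: 0xb1 (blk 44, set 4) → L1-HIT  vc=[]
6: 0x2f (blk 11, set 3) → MISS  vc=[51]
7: 0x4a (blk 18, set 2) → L1-HIT  vc=[51]
8: 0x30 (blk 12, set 4) → MISS  vc=[51, 44]
9: 0x4a (blk 18, set 2) → L1-HIT  vc=[51, 44]
10: 0xed (blk 59, set 3) → MISS  vc=[51, 44, 11]
11: 0x2b (blk 10, set 2) → MISS  vc=[51, 44, 11, 18]
12: 0x4b (blk 18, set 2) → VC-HIT  vc=[51, 44, 11, 10]
13: 0x2a (blk 10, set 2) → VC-HIT  vc=[51, 44, 11, 18]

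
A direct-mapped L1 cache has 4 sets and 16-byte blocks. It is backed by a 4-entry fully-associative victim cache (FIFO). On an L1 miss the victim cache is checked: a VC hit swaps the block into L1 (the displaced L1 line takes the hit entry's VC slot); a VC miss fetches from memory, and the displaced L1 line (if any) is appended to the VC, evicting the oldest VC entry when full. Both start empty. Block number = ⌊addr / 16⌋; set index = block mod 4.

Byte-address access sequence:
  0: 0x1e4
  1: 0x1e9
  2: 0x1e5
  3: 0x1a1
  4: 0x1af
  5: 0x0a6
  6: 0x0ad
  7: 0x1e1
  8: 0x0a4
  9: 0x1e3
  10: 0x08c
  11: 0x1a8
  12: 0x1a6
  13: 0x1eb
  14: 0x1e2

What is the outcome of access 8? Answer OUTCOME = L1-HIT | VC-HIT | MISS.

  [0] addr=0x1e4 blk=30 s=2: MISS | VC []
  [1] addr=0x1e9 blk=30 s=2: L1-HIT | VC []
  [2] addr=0x1e5 blk=30 s=2: L1-HIT | VC []
  [3] addr=0x1a1 blk=26 s=2: MISS | VC [30]
  [4] addr=0x1af blk=26 s=2: L1-HIT | VC [30]
  [5] addr=0xa6 blk=10 s=2: MISS | VC [30, 26]
  [6] addr=0xad blk=10 s=2: L1-HIT | VC [30, 26]
  [7] addr=0x1e1 blk=30 s=2: VC-HIT | VC [10, 26]
  [8] addr=0xa4 blk=10 s=2: VC-HIT | VC [30, 26]
  [9] addr=0x1e3 blk=30 s=2: VC-HIT | VC [10, 26]
  [10] addr=0x8c blk=8 s=0: MISS | VC [10, 26]
  [11] addr=0x1a8 blk=26 s=2: VC-HIT | VC [10, 30]
  [12] addr=0x1a6 blk=26 s=2: L1-HIT | VC [10, 30]
  [13] addr=0x1eb blk=30 s=2: VC-HIT | VC [10, 26]
  [14] addr=0x1e2 blk=30 s=2: L1-HIT | VC [10, 26]

OUTCOME = VC-HIT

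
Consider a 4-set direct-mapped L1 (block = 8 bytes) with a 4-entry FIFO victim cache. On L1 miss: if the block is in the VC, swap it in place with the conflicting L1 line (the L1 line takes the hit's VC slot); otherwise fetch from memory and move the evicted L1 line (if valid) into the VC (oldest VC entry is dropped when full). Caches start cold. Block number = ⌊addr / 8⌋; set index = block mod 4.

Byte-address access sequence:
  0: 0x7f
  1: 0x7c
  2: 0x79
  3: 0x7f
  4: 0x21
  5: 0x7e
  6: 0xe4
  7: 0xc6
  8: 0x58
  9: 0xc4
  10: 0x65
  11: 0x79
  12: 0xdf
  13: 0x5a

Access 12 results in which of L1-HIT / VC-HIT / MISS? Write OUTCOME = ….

  [0] addr=0x7f blk=15 s=3: MISS | VC []
  [1] addr=0x7c blk=15 s=3: L1-HIT | VC []
  [2] addr=0x79 blk=15 s=3: L1-HIT | VC []
  [3] addr=0x7f blk=15 s=3: L1-HIT | VC []
  [4] addr=0x21 blk=4 s=0: MISS | VC []
  [5] addr=0x7e blk=15 s=3: L1-HIT | VC []
  [6] addr=0xe4 blk=28 s=0: MISS | VC [4]
  [7] addr=0xc6 blk=24 s=0: MISS | VC [4, 28]
  [8] addr=0x58 blk=11 s=3: MISS | VC [4, 28, 15]
  [9] addr=0xc4 blk=24 s=0: L1-HIT | VC [4, 28, 15]
  [10] addr=0x65 blk=12 s=0: MISS | VC [4, 28, 15, 24]
  [11] addr=0x79 blk=15 s=3: VC-HIT | VC [4, 28, 11, 24]
  [12] addr=0xdf blk=27 s=3: MISS | VC [28, 11, 24, 15]
  [13] addr=0x5a blk=11 s=3: VC-HIT | VC [28, 27, 24, 15]

OUTCOME = MISS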